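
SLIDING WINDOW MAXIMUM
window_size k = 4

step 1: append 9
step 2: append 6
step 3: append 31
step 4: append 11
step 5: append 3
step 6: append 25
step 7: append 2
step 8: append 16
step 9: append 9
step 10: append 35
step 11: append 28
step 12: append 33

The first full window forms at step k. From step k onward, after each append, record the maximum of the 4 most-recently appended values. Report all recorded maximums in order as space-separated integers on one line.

Answer: 31 31 31 25 25 25 35 35 35

Derivation:
step 1: append 9 -> window=[9] (not full yet)
step 2: append 6 -> window=[9, 6] (not full yet)
step 3: append 31 -> window=[9, 6, 31] (not full yet)
step 4: append 11 -> window=[9, 6, 31, 11] -> max=31
step 5: append 3 -> window=[6, 31, 11, 3] -> max=31
step 6: append 25 -> window=[31, 11, 3, 25] -> max=31
step 7: append 2 -> window=[11, 3, 25, 2] -> max=25
step 8: append 16 -> window=[3, 25, 2, 16] -> max=25
step 9: append 9 -> window=[25, 2, 16, 9] -> max=25
step 10: append 35 -> window=[2, 16, 9, 35] -> max=35
step 11: append 28 -> window=[16, 9, 35, 28] -> max=35
step 12: append 33 -> window=[9, 35, 28, 33] -> max=35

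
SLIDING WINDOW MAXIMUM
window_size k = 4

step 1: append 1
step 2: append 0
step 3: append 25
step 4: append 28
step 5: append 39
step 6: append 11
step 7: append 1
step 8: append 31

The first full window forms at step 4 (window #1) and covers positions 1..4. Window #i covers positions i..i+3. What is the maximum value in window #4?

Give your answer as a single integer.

step 1: append 1 -> window=[1] (not full yet)
step 2: append 0 -> window=[1, 0] (not full yet)
step 3: append 25 -> window=[1, 0, 25] (not full yet)
step 4: append 28 -> window=[1, 0, 25, 28] -> max=28
step 5: append 39 -> window=[0, 25, 28, 39] -> max=39
step 6: append 11 -> window=[25, 28, 39, 11] -> max=39
step 7: append 1 -> window=[28, 39, 11, 1] -> max=39
Window #4 max = 39

Answer: 39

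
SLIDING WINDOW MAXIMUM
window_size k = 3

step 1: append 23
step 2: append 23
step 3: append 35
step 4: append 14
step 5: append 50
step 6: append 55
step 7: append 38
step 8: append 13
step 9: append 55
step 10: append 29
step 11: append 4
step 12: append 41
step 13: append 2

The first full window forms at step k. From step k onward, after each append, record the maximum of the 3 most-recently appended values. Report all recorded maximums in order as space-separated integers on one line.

Answer: 35 35 50 55 55 55 55 55 55 41 41

Derivation:
step 1: append 23 -> window=[23] (not full yet)
step 2: append 23 -> window=[23, 23] (not full yet)
step 3: append 35 -> window=[23, 23, 35] -> max=35
step 4: append 14 -> window=[23, 35, 14] -> max=35
step 5: append 50 -> window=[35, 14, 50] -> max=50
step 6: append 55 -> window=[14, 50, 55] -> max=55
step 7: append 38 -> window=[50, 55, 38] -> max=55
step 8: append 13 -> window=[55, 38, 13] -> max=55
step 9: append 55 -> window=[38, 13, 55] -> max=55
step 10: append 29 -> window=[13, 55, 29] -> max=55
step 11: append 4 -> window=[55, 29, 4] -> max=55
step 12: append 41 -> window=[29, 4, 41] -> max=41
step 13: append 2 -> window=[4, 41, 2] -> max=41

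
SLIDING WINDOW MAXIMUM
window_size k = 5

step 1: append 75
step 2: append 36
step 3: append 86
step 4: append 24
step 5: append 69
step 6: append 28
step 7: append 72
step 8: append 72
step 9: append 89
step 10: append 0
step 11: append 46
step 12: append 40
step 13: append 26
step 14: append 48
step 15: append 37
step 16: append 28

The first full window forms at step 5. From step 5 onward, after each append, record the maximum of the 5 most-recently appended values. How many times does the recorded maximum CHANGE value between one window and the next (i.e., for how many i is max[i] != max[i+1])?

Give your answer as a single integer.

step 1: append 75 -> window=[75] (not full yet)
step 2: append 36 -> window=[75, 36] (not full yet)
step 3: append 86 -> window=[75, 36, 86] (not full yet)
step 4: append 24 -> window=[75, 36, 86, 24] (not full yet)
step 5: append 69 -> window=[75, 36, 86, 24, 69] -> max=86
step 6: append 28 -> window=[36, 86, 24, 69, 28] -> max=86
step 7: append 72 -> window=[86, 24, 69, 28, 72] -> max=86
step 8: append 72 -> window=[24, 69, 28, 72, 72] -> max=72
step 9: append 89 -> window=[69, 28, 72, 72, 89] -> max=89
step 10: append 0 -> window=[28, 72, 72, 89, 0] -> max=89
step 11: append 46 -> window=[72, 72, 89, 0, 46] -> max=89
step 12: append 40 -> window=[72, 89, 0, 46, 40] -> max=89
step 13: append 26 -> window=[89, 0, 46, 40, 26] -> max=89
step 14: append 48 -> window=[0, 46, 40, 26, 48] -> max=48
step 15: append 37 -> window=[46, 40, 26, 48, 37] -> max=48
step 16: append 28 -> window=[40, 26, 48, 37, 28] -> max=48
Recorded maximums: 86 86 86 72 89 89 89 89 89 48 48 48
Changes between consecutive maximums: 3

Answer: 3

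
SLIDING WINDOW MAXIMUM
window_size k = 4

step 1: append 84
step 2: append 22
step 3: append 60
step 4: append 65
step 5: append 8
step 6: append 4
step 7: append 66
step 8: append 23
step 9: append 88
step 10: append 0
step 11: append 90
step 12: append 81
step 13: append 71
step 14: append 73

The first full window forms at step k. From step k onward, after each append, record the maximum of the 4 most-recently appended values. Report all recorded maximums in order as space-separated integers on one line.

Answer: 84 65 65 66 66 88 88 90 90 90 90

Derivation:
step 1: append 84 -> window=[84] (not full yet)
step 2: append 22 -> window=[84, 22] (not full yet)
step 3: append 60 -> window=[84, 22, 60] (not full yet)
step 4: append 65 -> window=[84, 22, 60, 65] -> max=84
step 5: append 8 -> window=[22, 60, 65, 8] -> max=65
step 6: append 4 -> window=[60, 65, 8, 4] -> max=65
step 7: append 66 -> window=[65, 8, 4, 66] -> max=66
step 8: append 23 -> window=[8, 4, 66, 23] -> max=66
step 9: append 88 -> window=[4, 66, 23, 88] -> max=88
step 10: append 0 -> window=[66, 23, 88, 0] -> max=88
step 11: append 90 -> window=[23, 88, 0, 90] -> max=90
step 12: append 81 -> window=[88, 0, 90, 81] -> max=90
step 13: append 71 -> window=[0, 90, 81, 71] -> max=90
step 14: append 73 -> window=[90, 81, 71, 73] -> max=90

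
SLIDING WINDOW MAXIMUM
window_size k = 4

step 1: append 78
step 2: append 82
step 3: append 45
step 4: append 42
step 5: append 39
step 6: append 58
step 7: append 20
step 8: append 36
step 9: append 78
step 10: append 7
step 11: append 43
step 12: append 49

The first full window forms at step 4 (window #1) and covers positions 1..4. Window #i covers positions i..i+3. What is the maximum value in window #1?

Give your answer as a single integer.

step 1: append 78 -> window=[78] (not full yet)
step 2: append 82 -> window=[78, 82] (not full yet)
step 3: append 45 -> window=[78, 82, 45] (not full yet)
step 4: append 42 -> window=[78, 82, 45, 42] -> max=82
Window #1 max = 82

Answer: 82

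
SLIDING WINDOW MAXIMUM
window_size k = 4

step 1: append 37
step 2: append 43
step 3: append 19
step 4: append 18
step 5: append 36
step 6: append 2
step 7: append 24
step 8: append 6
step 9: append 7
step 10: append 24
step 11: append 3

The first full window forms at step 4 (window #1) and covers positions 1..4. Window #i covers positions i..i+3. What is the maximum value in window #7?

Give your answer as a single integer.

step 1: append 37 -> window=[37] (not full yet)
step 2: append 43 -> window=[37, 43] (not full yet)
step 3: append 19 -> window=[37, 43, 19] (not full yet)
step 4: append 18 -> window=[37, 43, 19, 18] -> max=43
step 5: append 36 -> window=[43, 19, 18, 36] -> max=43
step 6: append 2 -> window=[19, 18, 36, 2] -> max=36
step 7: append 24 -> window=[18, 36, 2, 24] -> max=36
step 8: append 6 -> window=[36, 2, 24, 6] -> max=36
step 9: append 7 -> window=[2, 24, 6, 7] -> max=24
step 10: append 24 -> window=[24, 6, 7, 24] -> max=24
Window #7 max = 24

Answer: 24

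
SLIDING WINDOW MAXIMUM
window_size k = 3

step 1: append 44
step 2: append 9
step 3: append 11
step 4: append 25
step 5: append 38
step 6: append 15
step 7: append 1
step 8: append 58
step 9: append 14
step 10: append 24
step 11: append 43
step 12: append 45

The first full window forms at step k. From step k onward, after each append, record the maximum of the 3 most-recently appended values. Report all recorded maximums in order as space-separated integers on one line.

step 1: append 44 -> window=[44] (not full yet)
step 2: append 9 -> window=[44, 9] (not full yet)
step 3: append 11 -> window=[44, 9, 11] -> max=44
step 4: append 25 -> window=[9, 11, 25] -> max=25
step 5: append 38 -> window=[11, 25, 38] -> max=38
step 6: append 15 -> window=[25, 38, 15] -> max=38
step 7: append 1 -> window=[38, 15, 1] -> max=38
step 8: append 58 -> window=[15, 1, 58] -> max=58
step 9: append 14 -> window=[1, 58, 14] -> max=58
step 10: append 24 -> window=[58, 14, 24] -> max=58
step 11: append 43 -> window=[14, 24, 43] -> max=43
step 12: append 45 -> window=[24, 43, 45] -> max=45

Answer: 44 25 38 38 38 58 58 58 43 45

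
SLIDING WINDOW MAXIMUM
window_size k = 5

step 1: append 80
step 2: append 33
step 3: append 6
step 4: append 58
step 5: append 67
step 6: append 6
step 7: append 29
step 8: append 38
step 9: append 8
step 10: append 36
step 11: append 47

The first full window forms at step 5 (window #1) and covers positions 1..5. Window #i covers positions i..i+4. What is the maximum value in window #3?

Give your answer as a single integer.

step 1: append 80 -> window=[80] (not full yet)
step 2: append 33 -> window=[80, 33] (not full yet)
step 3: append 6 -> window=[80, 33, 6] (not full yet)
step 4: append 58 -> window=[80, 33, 6, 58] (not full yet)
step 5: append 67 -> window=[80, 33, 6, 58, 67] -> max=80
step 6: append 6 -> window=[33, 6, 58, 67, 6] -> max=67
step 7: append 29 -> window=[6, 58, 67, 6, 29] -> max=67
Window #3 max = 67

Answer: 67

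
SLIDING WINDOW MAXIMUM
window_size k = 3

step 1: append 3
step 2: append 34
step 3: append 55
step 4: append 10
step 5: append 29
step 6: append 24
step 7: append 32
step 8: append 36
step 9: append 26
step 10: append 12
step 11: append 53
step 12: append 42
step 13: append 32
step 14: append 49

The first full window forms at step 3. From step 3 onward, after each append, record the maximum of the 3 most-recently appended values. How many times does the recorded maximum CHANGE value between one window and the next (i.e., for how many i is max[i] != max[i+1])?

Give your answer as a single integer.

Answer: 5

Derivation:
step 1: append 3 -> window=[3] (not full yet)
step 2: append 34 -> window=[3, 34] (not full yet)
step 3: append 55 -> window=[3, 34, 55] -> max=55
step 4: append 10 -> window=[34, 55, 10] -> max=55
step 5: append 29 -> window=[55, 10, 29] -> max=55
step 6: append 24 -> window=[10, 29, 24] -> max=29
step 7: append 32 -> window=[29, 24, 32] -> max=32
step 8: append 36 -> window=[24, 32, 36] -> max=36
step 9: append 26 -> window=[32, 36, 26] -> max=36
step 10: append 12 -> window=[36, 26, 12] -> max=36
step 11: append 53 -> window=[26, 12, 53] -> max=53
step 12: append 42 -> window=[12, 53, 42] -> max=53
step 13: append 32 -> window=[53, 42, 32] -> max=53
step 14: append 49 -> window=[42, 32, 49] -> max=49
Recorded maximums: 55 55 55 29 32 36 36 36 53 53 53 49
Changes between consecutive maximums: 5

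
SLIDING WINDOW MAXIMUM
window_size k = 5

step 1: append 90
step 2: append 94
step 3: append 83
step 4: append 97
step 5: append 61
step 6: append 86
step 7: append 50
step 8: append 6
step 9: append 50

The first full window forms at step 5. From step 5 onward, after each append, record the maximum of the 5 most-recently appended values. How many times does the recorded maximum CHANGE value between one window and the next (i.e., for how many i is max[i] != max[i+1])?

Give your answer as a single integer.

step 1: append 90 -> window=[90] (not full yet)
step 2: append 94 -> window=[90, 94] (not full yet)
step 3: append 83 -> window=[90, 94, 83] (not full yet)
step 4: append 97 -> window=[90, 94, 83, 97] (not full yet)
step 5: append 61 -> window=[90, 94, 83, 97, 61] -> max=97
step 6: append 86 -> window=[94, 83, 97, 61, 86] -> max=97
step 7: append 50 -> window=[83, 97, 61, 86, 50] -> max=97
step 8: append 6 -> window=[97, 61, 86, 50, 6] -> max=97
step 9: append 50 -> window=[61, 86, 50, 6, 50] -> max=86
Recorded maximums: 97 97 97 97 86
Changes between consecutive maximums: 1

Answer: 1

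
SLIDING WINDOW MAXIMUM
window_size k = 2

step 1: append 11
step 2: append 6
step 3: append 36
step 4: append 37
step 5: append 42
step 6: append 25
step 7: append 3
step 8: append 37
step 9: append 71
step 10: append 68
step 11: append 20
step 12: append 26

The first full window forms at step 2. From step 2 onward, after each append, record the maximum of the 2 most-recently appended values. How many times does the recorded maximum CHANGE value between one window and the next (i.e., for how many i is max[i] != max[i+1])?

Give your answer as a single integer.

step 1: append 11 -> window=[11] (not full yet)
step 2: append 6 -> window=[11, 6] -> max=11
step 3: append 36 -> window=[6, 36] -> max=36
step 4: append 37 -> window=[36, 37] -> max=37
step 5: append 42 -> window=[37, 42] -> max=42
step 6: append 25 -> window=[42, 25] -> max=42
step 7: append 3 -> window=[25, 3] -> max=25
step 8: append 37 -> window=[3, 37] -> max=37
step 9: append 71 -> window=[37, 71] -> max=71
step 10: append 68 -> window=[71, 68] -> max=71
step 11: append 20 -> window=[68, 20] -> max=68
step 12: append 26 -> window=[20, 26] -> max=26
Recorded maximums: 11 36 37 42 42 25 37 71 71 68 26
Changes between consecutive maximums: 8

Answer: 8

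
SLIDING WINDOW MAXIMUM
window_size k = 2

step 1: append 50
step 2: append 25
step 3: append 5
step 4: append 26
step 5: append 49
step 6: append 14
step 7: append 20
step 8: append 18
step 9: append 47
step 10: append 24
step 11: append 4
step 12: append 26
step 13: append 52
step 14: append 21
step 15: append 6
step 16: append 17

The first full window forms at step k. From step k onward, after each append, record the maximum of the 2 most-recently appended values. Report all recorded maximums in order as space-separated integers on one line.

step 1: append 50 -> window=[50] (not full yet)
step 2: append 25 -> window=[50, 25] -> max=50
step 3: append 5 -> window=[25, 5] -> max=25
step 4: append 26 -> window=[5, 26] -> max=26
step 5: append 49 -> window=[26, 49] -> max=49
step 6: append 14 -> window=[49, 14] -> max=49
step 7: append 20 -> window=[14, 20] -> max=20
step 8: append 18 -> window=[20, 18] -> max=20
step 9: append 47 -> window=[18, 47] -> max=47
step 10: append 24 -> window=[47, 24] -> max=47
step 11: append 4 -> window=[24, 4] -> max=24
step 12: append 26 -> window=[4, 26] -> max=26
step 13: append 52 -> window=[26, 52] -> max=52
step 14: append 21 -> window=[52, 21] -> max=52
step 15: append 6 -> window=[21, 6] -> max=21
step 16: append 17 -> window=[6, 17] -> max=17

Answer: 50 25 26 49 49 20 20 47 47 24 26 52 52 21 17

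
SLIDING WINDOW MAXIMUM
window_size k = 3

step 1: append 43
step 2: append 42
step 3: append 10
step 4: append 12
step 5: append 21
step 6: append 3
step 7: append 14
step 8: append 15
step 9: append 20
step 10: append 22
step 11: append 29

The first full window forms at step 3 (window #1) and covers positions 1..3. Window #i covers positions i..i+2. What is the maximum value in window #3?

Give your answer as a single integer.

Answer: 21

Derivation:
step 1: append 43 -> window=[43] (not full yet)
step 2: append 42 -> window=[43, 42] (not full yet)
step 3: append 10 -> window=[43, 42, 10] -> max=43
step 4: append 12 -> window=[42, 10, 12] -> max=42
step 5: append 21 -> window=[10, 12, 21] -> max=21
Window #3 max = 21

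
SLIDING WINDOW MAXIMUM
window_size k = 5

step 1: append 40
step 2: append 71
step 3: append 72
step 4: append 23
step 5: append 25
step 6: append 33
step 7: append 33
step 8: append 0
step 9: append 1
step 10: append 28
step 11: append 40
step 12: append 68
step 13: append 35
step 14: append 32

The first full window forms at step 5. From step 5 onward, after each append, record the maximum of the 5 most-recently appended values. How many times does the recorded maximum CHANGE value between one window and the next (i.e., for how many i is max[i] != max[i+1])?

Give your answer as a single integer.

step 1: append 40 -> window=[40] (not full yet)
step 2: append 71 -> window=[40, 71] (not full yet)
step 3: append 72 -> window=[40, 71, 72] (not full yet)
step 4: append 23 -> window=[40, 71, 72, 23] (not full yet)
step 5: append 25 -> window=[40, 71, 72, 23, 25] -> max=72
step 6: append 33 -> window=[71, 72, 23, 25, 33] -> max=72
step 7: append 33 -> window=[72, 23, 25, 33, 33] -> max=72
step 8: append 0 -> window=[23, 25, 33, 33, 0] -> max=33
step 9: append 1 -> window=[25, 33, 33, 0, 1] -> max=33
step 10: append 28 -> window=[33, 33, 0, 1, 28] -> max=33
step 11: append 40 -> window=[33, 0, 1, 28, 40] -> max=40
step 12: append 68 -> window=[0, 1, 28, 40, 68] -> max=68
step 13: append 35 -> window=[1, 28, 40, 68, 35] -> max=68
step 14: append 32 -> window=[28, 40, 68, 35, 32] -> max=68
Recorded maximums: 72 72 72 33 33 33 40 68 68 68
Changes between consecutive maximums: 3

Answer: 3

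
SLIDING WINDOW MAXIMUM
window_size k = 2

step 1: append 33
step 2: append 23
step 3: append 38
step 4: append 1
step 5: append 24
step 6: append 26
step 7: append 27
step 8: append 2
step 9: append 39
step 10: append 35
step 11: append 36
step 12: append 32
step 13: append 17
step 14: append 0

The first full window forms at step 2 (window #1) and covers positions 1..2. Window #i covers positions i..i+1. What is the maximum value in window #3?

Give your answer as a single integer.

Answer: 38

Derivation:
step 1: append 33 -> window=[33] (not full yet)
step 2: append 23 -> window=[33, 23] -> max=33
step 3: append 38 -> window=[23, 38] -> max=38
step 4: append 1 -> window=[38, 1] -> max=38
Window #3 max = 38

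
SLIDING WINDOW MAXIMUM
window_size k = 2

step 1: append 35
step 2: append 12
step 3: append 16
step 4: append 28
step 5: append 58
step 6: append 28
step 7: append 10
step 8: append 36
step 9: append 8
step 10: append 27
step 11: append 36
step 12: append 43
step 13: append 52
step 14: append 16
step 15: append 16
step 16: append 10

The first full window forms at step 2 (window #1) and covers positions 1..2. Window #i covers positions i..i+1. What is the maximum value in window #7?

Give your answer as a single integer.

step 1: append 35 -> window=[35] (not full yet)
step 2: append 12 -> window=[35, 12] -> max=35
step 3: append 16 -> window=[12, 16] -> max=16
step 4: append 28 -> window=[16, 28] -> max=28
step 5: append 58 -> window=[28, 58] -> max=58
step 6: append 28 -> window=[58, 28] -> max=58
step 7: append 10 -> window=[28, 10] -> max=28
step 8: append 36 -> window=[10, 36] -> max=36
Window #7 max = 36

Answer: 36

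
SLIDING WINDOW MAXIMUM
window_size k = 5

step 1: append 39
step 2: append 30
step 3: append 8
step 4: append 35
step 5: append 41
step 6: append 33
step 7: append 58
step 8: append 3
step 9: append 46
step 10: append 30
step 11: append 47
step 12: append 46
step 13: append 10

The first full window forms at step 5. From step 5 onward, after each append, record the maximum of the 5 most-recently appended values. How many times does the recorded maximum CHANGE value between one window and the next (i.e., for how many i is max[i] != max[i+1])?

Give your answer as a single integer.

Answer: 2

Derivation:
step 1: append 39 -> window=[39] (not full yet)
step 2: append 30 -> window=[39, 30] (not full yet)
step 3: append 8 -> window=[39, 30, 8] (not full yet)
step 4: append 35 -> window=[39, 30, 8, 35] (not full yet)
step 5: append 41 -> window=[39, 30, 8, 35, 41] -> max=41
step 6: append 33 -> window=[30, 8, 35, 41, 33] -> max=41
step 7: append 58 -> window=[8, 35, 41, 33, 58] -> max=58
step 8: append 3 -> window=[35, 41, 33, 58, 3] -> max=58
step 9: append 46 -> window=[41, 33, 58, 3, 46] -> max=58
step 10: append 30 -> window=[33, 58, 3, 46, 30] -> max=58
step 11: append 47 -> window=[58, 3, 46, 30, 47] -> max=58
step 12: append 46 -> window=[3, 46, 30, 47, 46] -> max=47
step 13: append 10 -> window=[46, 30, 47, 46, 10] -> max=47
Recorded maximums: 41 41 58 58 58 58 58 47 47
Changes between consecutive maximums: 2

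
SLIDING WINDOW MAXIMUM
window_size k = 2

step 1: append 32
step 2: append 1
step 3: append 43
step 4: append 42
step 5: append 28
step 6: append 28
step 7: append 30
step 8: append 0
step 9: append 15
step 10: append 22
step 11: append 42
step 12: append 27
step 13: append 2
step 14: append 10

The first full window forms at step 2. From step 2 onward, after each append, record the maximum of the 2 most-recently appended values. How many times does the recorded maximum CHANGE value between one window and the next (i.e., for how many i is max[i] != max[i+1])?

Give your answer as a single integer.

step 1: append 32 -> window=[32] (not full yet)
step 2: append 1 -> window=[32, 1] -> max=32
step 3: append 43 -> window=[1, 43] -> max=43
step 4: append 42 -> window=[43, 42] -> max=43
step 5: append 28 -> window=[42, 28] -> max=42
step 6: append 28 -> window=[28, 28] -> max=28
step 7: append 30 -> window=[28, 30] -> max=30
step 8: append 0 -> window=[30, 0] -> max=30
step 9: append 15 -> window=[0, 15] -> max=15
step 10: append 22 -> window=[15, 22] -> max=22
step 11: append 42 -> window=[22, 42] -> max=42
step 12: append 27 -> window=[42, 27] -> max=42
step 13: append 2 -> window=[27, 2] -> max=27
step 14: append 10 -> window=[2, 10] -> max=10
Recorded maximums: 32 43 43 42 28 30 30 15 22 42 42 27 10
Changes between consecutive maximums: 9

Answer: 9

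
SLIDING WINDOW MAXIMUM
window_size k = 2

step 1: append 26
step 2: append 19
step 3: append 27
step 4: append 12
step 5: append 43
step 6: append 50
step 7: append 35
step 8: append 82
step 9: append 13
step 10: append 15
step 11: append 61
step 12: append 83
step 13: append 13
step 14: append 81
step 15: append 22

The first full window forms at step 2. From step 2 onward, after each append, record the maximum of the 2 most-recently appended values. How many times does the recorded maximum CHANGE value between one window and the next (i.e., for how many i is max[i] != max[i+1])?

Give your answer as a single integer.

Answer: 8

Derivation:
step 1: append 26 -> window=[26] (not full yet)
step 2: append 19 -> window=[26, 19] -> max=26
step 3: append 27 -> window=[19, 27] -> max=27
step 4: append 12 -> window=[27, 12] -> max=27
step 5: append 43 -> window=[12, 43] -> max=43
step 6: append 50 -> window=[43, 50] -> max=50
step 7: append 35 -> window=[50, 35] -> max=50
step 8: append 82 -> window=[35, 82] -> max=82
step 9: append 13 -> window=[82, 13] -> max=82
step 10: append 15 -> window=[13, 15] -> max=15
step 11: append 61 -> window=[15, 61] -> max=61
step 12: append 83 -> window=[61, 83] -> max=83
step 13: append 13 -> window=[83, 13] -> max=83
step 14: append 81 -> window=[13, 81] -> max=81
step 15: append 22 -> window=[81, 22] -> max=81
Recorded maximums: 26 27 27 43 50 50 82 82 15 61 83 83 81 81
Changes between consecutive maximums: 8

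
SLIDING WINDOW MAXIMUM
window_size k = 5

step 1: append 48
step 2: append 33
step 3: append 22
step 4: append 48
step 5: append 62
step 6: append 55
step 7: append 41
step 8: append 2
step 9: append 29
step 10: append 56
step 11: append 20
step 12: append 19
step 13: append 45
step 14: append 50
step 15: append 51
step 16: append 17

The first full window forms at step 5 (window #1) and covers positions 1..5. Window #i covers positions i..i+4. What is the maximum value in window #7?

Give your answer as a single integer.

Answer: 56

Derivation:
step 1: append 48 -> window=[48] (not full yet)
step 2: append 33 -> window=[48, 33] (not full yet)
step 3: append 22 -> window=[48, 33, 22] (not full yet)
step 4: append 48 -> window=[48, 33, 22, 48] (not full yet)
step 5: append 62 -> window=[48, 33, 22, 48, 62] -> max=62
step 6: append 55 -> window=[33, 22, 48, 62, 55] -> max=62
step 7: append 41 -> window=[22, 48, 62, 55, 41] -> max=62
step 8: append 2 -> window=[48, 62, 55, 41, 2] -> max=62
step 9: append 29 -> window=[62, 55, 41, 2, 29] -> max=62
step 10: append 56 -> window=[55, 41, 2, 29, 56] -> max=56
step 11: append 20 -> window=[41, 2, 29, 56, 20] -> max=56
Window #7 max = 56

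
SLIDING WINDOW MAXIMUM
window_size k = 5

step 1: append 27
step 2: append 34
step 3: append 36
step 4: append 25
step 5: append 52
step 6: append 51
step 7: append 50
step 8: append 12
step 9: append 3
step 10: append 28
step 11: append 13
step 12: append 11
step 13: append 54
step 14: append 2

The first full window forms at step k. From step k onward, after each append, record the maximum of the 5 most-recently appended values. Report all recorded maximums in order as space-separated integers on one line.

step 1: append 27 -> window=[27] (not full yet)
step 2: append 34 -> window=[27, 34] (not full yet)
step 3: append 36 -> window=[27, 34, 36] (not full yet)
step 4: append 25 -> window=[27, 34, 36, 25] (not full yet)
step 5: append 52 -> window=[27, 34, 36, 25, 52] -> max=52
step 6: append 51 -> window=[34, 36, 25, 52, 51] -> max=52
step 7: append 50 -> window=[36, 25, 52, 51, 50] -> max=52
step 8: append 12 -> window=[25, 52, 51, 50, 12] -> max=52
step 9: append 3 -> window=[52, 51, 50, 12, 3] -> max=52
step 10: append 28 -> window=[51, 50, 12, 3, 28] -> max=51
step 11: append 13 -> window=[50, 12, 3, 28, 13] -> max=50
step 12: append 11 -> window=[12, 3, 28, 13, 11] -> max=28
step 13: append 54 -> window=[3, 28, 13, 11, 54] -> max=54
step 14: append 2 -> window=[28, 13, 11, 54, 2] -> max=54

Answer: 52 52 52 52 52 51 50 28 54 54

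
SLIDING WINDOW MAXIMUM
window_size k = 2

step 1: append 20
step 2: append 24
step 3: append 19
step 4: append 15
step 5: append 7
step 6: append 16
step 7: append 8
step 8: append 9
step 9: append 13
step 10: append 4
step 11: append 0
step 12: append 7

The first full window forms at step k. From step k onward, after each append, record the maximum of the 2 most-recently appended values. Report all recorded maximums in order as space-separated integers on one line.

step 1: append 20 -> window=[20] (not full yet)
step 2: append 24 -> window=[20, 24] -> max=24
step 3: append 19 -> window=[24, 19] -> max=24
step 4: append 15 -> window=[19, 15] -> max=19
step 5: append 7 -> window=[15, 7] -> max=15
step 6: append 16 -> window=[7, 16] -> max=16
step 7: append 8 -> window=[16, 8] -> max=16
step 8: append 9 -> window=[8, 9] -> max=9
step 9: append 13 -> window=[9, 13] -> max=13
step 10: append 4 -> window=[13, 4] -> max=13
step 11: append 0 -> window=[4, 0] -> max=4
step 12: append 7 -> window=[0, 7] -> max=7

Answer: 24 24 19 15 16 16 9 13 13 4 7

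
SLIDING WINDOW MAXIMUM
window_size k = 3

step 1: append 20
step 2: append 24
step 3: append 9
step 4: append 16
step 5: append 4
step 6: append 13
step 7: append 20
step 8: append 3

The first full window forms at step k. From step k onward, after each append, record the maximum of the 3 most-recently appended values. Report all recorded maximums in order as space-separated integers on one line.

Answer: 24 24 16 16 20 20

Derivation:
step 1: append 20 -> window=[20] (not full yet)
step 2: append 24 -> window=[20, 24] (not full yet)
step 3: append 9 -> window=[20, 24, 9] -> max=24
step 4: append 16 -> window=[24, 9, 16] -> max=24
step 5: append 4 -> window=[9, 16, 4] -> max=16
step 6: append 13 -> window=[16, 4, 13] -> max=16
step 7: append 20 -> window=[4, 13, 20] -> max=20
step 8: append 3 -> window=[13, 20, 3] -> max=20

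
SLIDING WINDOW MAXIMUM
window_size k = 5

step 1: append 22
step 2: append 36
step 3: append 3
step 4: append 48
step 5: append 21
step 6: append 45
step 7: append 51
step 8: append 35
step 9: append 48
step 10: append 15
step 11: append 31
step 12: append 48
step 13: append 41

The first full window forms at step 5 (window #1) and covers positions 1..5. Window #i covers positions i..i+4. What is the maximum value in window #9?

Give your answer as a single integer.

Answer: 48

Derivation:
step 1: append 22 -> window=[22] (not full yet)
step 2: append 36 -> window=[22, 36] (not full yet)
step 3: append 3 -> window=[22, 36, 3] (not full yet)
step 4: append 48 -> window=[22, 36, 3, 48] (not full yet)
step 5: append 21 -> window=[22, 36, 3, 48, 21] -> max=48
step 6: append 45 -> window=[36, 3, 48, 21, 45] -> max=48
step 7: append 51 -> window=[3, 48, 21, 45, 51] -> max=51
step 8: append 35 -> window=[48, 21, 45, 51, 35] -> max=51
step 9: append 48 -> window=[21, 45, 51, 35, 48] -> max=51
step 10: append 15 -> window=[45, 51, 35, 48, 15] -> max=51
step 11: append 31 -> window=[51, 35, 48, 15, 31] -> max=51
step 12: append 48 -> window=[35, 48, 15, 31, 48] -> max=48
step 13: append 41 -> window=[48, 15, 31, 48, 41] -> max=48
Window #9 max = 48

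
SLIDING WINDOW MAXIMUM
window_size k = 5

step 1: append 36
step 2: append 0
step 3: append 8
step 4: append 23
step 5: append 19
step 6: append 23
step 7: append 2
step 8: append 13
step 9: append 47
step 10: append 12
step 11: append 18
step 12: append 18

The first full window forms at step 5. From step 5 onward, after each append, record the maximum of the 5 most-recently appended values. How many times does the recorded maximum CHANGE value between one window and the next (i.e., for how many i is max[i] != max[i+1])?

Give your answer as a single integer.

Answer: 2

Derivation:
step 1: append 36 -> window=[36] (not full yet)
step 2: append 0 -> window=[36, 0] (not full yet)
step 3: append 8 -> window=[36, 0, 8] (not full yet)
step 4: append 23 -> window=[36, 0, 8, 23] (not full yet)
step 5: append 19 -> window=[36, 0, 8, 23, 19] -> max=36
step 6: append 23 -> window=[0, 8, 23, 19, 23] -> max=23
step 7: append 2 -> window=[8, 23, 19, 23, 2] -> max=23
step 8: append 13 -> window=[23, 19, 23, 2, 13] -> max=23
step 9: append 47 -> window=[19, 23, 2, 13, 47] -> max=47
step 10: append 12 -> window=[23, 2, 13, 47, 12] -> max=47
step 11: append 18 -> window=[2, 13, 47, 12, 18] -> max=47
step 12: append 18 -> window=[13, 47, 12, 18, 18] -> max=47
Recorded maximums: 36 23 23 23 47 47 47 47
Changes between consecutive maximums: 2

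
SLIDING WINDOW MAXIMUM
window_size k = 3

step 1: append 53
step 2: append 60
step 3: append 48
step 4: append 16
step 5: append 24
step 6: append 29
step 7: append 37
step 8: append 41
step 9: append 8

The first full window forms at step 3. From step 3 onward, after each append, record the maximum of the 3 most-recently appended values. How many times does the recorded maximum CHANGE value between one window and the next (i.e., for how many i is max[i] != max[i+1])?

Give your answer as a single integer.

step 1: append 53 -> window=[53] (not full yet)
step 2: append 60 -> window=[53, 60] (not full yet)
step 3: append 48 -> window=[53, 60, 48] -> max=60
step 4: append 16 -> window=[60, 48, 16] -> max=60
step 5: append 24 -> window=[48, 16, 24] -> max=48
step 6: append 29 -> window=[16, 24, 29] -> max=29
step 7: append 37 -> window=[24, 29, 37] -> max=37
step 8: append 41 -> window=[29, 37, 41] -> max=41
step 9: append 8 -> window=[37, 41, 8] -> max=41
Recorded maximums: 60 60 48 29 37 41 41
Changes between consecutive maximums: 4

Answer: 4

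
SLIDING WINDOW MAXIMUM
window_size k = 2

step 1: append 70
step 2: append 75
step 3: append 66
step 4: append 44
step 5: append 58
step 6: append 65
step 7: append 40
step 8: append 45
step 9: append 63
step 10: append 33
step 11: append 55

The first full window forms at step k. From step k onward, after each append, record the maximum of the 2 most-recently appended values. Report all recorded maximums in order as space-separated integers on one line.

Answer: 75 75 66 58 65 65 45 63 63 55

Derivation:
step 1: append 70 -> window=[70] (not full yet)
step 2: append 75 -> window=[70, 75] -> max=75
step 3: append 66 -> window=[75, 66] -> max=75
step 4: append 44 -> window=[66, 44] -> max=66
step 5: append 58 -> window=[44, 58] -> max=58
step 6: append 65 -> window=[58, 65] -> max=65
step 7: append 40 -> window=[65, 40] -> max=65
step 8: append 45 -> window=[40, 45] -> max=45
step 9: append 63 -> window=[45, 63] -> max=63
step 10: append 33 -> window=[63, 33] -> max=63
step 11: append 55 -> window=[33, 55] -> max=55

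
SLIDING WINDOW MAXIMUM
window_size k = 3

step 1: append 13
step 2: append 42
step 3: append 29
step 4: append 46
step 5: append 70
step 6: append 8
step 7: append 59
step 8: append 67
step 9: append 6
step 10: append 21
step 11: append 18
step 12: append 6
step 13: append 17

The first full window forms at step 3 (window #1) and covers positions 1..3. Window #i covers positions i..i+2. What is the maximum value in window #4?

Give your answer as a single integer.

step 1: append 13 -> window=[13] (not full yet)
step 2: append 42 -> window=[13, 42] (not full yet)
step 3: append 29 -> window=[13, 42, 29] -> max=42
step 4: append 46 -> window=[42, 29, 46] -> max=46
step 5: append 70 -> window=[29, 46, 70] -> max=70
step 6: append 8 -> window=[46, 70, 8] -> max=70
Window #4 max = 70

Answer: 70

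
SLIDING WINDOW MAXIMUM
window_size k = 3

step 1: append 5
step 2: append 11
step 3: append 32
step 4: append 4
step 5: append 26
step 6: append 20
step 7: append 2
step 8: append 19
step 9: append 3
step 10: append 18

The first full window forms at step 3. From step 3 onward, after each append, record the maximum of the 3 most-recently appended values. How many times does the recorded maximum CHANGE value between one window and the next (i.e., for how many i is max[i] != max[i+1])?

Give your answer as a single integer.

Answer: 3

Derivation:
step 1: append 5 -> window=[5] (not full yet)
step 2: append 11 -> window=[5, 11] (not full yet)
step 3: append 32 -> window=[5, 11, 32] -> max=32
step 4: append 4 -> window=[11, 32, 4] -> max=32
step 5: append 26 -> window=[32, 4, 26] -> max=32
step 6: append 20 -> window=[4, 26, 20] -> max=26
step 7: append 2 -> window=[26, 20, 2] -> max=26
step 8: append 19 -> window=[20, 2, 19] -> max=20
step 9: append 3 -> window=[2, 19, 3] -> max=19
step 10: append 18 -> window=[19, 3, 18] -> max=19
Recorded maximums: 32 32 32 26 26 20 19 19
Changes between consecutive maximums: 3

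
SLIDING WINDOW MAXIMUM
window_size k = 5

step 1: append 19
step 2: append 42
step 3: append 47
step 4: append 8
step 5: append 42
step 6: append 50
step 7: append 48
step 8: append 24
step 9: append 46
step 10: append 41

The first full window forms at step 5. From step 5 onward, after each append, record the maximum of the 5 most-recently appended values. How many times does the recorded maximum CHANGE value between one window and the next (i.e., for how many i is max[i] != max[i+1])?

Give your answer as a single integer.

Answer: 1

Derivation:
step 1: append 19 -> window=[19] (not full yet)
step 2: append 42 -> window=[19, 42] (not full yet)
step 3: append 47 -> window=[19, 42, 47] (not full yet)
step 4: append 8 -> window=[19, 42, 47, 8] (not full yet)
step 5: append 42 -> window=[19, 42, 47, 8, 42] -> max=47
step 6: append 50 -> window=[42, 47, 8, 42, 50] -> max=50
step 7: append 48 -> window=[47, 8, 42, 50, 48] -> max=50
step 8: append 24 -> window=[8, 42, 50, 48, 24] -> max=50
step 9: append 46 -> window=[42, 50, 48, 24, 46] -> max=50
step 10: append 41 -> window=[50, 48, 24, 46, 41] -> max=50
Recorded maximums: 47 50 50 50 50 50
Changes between consecutive maximums: 1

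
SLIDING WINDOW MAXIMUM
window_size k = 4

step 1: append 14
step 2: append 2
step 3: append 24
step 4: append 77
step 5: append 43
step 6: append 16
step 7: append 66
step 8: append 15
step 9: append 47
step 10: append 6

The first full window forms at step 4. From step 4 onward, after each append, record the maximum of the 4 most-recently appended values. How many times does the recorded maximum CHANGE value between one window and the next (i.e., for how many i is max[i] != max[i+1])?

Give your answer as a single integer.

step 1: append 14 -> window=[14] (not full yet)
step 2: append 2 -> window=[14, 2] (not full yet)
step 3: append 24 -> window=[14, 2, 24] (not full yet)
step 4: append 77 -> window=[14, 2, 24, 77] -> max=77
step 5: append 43 -> window=[2, 24, 77, 43] -> max=77
step 6: append 16 -> window=[24, 77, 43, 16] -> max=77
step 7: append 66 -> window=[77, 43, 16, 66] -> max=77
step 8: append 15 -> window=[43, 16, 66, 15] -> max=66
step 9: append 47 -> window=[16, 66, 15, 47] -> max=66
step 10: append 6 -> window=[66, 15, 47, 6] -> max=66
Recorded maximums: 77 77 77 77 66 66 66
Changes between consecutive maximums: 1

Answer: 1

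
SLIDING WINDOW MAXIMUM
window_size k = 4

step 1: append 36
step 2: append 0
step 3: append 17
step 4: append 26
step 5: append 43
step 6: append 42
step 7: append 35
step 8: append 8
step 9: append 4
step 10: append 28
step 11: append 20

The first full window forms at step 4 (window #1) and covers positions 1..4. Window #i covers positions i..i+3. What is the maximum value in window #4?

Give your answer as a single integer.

step 1: append 36 -> window=[36] (not full yet)
step 2: append 0 -> window=[36, 0] (not full yet)
step 3: append 17 -> window=[36, 0, 17] (not full yet)
step 4: append 26 -> window=[36, 0, 17, 26] -> max=36
step 5: append 43 -> window=[0, 17, 26, 43] -> max=43
step 6: append 42 -> window=[17, 26, 43, 42] -> max=43
step 7: append 35 -> window=[26, 43, 42, 35] -> max=43
Window #4 max = 43

Answer: 43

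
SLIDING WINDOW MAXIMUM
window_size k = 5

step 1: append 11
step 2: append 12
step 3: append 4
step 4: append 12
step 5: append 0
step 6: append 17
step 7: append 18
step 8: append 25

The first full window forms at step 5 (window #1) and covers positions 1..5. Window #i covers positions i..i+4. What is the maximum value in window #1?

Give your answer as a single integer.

step 1: append 11 -> window=[11] (not full yet)
step 2: append 12 -> window=[11, 12] (not full yet)
step 3: append 4 -> window=[11, 12, 4] (not full yet)
step 4: append 12 -> window=[11, 12, 4, 12] (not full yet)
step 5: append 0 -> window=[11, 12, 4, 12, 0] -> max=12
Window #1 max = 12

Answer: 12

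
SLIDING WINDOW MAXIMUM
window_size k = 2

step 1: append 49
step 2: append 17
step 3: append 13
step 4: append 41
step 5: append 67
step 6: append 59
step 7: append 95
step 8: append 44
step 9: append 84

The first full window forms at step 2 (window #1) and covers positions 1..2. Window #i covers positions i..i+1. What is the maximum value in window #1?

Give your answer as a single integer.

step 1: append 49 -> window=[49] (not full yet)
step 2: append 17 -> window=[49, 17] -> max=49
Window #1 max = 49

Answer: 49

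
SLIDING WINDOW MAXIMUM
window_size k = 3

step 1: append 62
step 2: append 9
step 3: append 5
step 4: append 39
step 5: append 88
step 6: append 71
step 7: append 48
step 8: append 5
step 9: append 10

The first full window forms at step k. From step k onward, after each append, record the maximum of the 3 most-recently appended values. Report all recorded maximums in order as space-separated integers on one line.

step 1: append 62 -> window=[62] (not full yet)
step 2: append 9 -> window=[62, 9] (not full yet)
step 3: append 5 -> window=[62, 9, 5] -> max=62
step 4: append 39 -> window=[9, 5, 39] -> max=39
step 5: append 88 -> window=[5, 39, 88] -> max=88
step 6: append 71 -> window=[39, 88, 71] -> max=88
step 7: append 48 -> window=[88, 71, 48] -> max=88
step 8: append 5 -> window=[71, 48, 5] -> max=71
step 9: append 10 -> window=[48, 5, 10] -> max=48

Answer: 62 39 88 88 88 71 48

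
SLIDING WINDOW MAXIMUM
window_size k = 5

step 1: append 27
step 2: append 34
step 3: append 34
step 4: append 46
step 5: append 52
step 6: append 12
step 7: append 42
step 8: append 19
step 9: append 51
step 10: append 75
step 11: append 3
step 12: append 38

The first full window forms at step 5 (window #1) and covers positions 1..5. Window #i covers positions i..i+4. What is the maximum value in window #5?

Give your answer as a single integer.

step 1: append 27 -> window=[27] (not full yet)
step 2: append 34 -> window=[27, 34] (not full yet)
step 3: append 34 -> window=[27, 34, 34] (not full yet)
step 4: append 46 -> window=[27, 34, 34, 46] (not full yet)
step 5: append 52 -> window=[27, 34, 34, 46, 52] -> max=52
step 6: append 12 -> window=[34, 34, 46, 52, 12] -> max=52
step 7: append 42 -> window=[34, 46, 52, 12, 42] -> max=52
step 8: append 19 -> window=[46, 52, 12, 42, 19] -> max=52
step 9: append 51 -> window=[52, 12, 42, 19, 51] -> max=52
Window #5 max = 52

Answer: 52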